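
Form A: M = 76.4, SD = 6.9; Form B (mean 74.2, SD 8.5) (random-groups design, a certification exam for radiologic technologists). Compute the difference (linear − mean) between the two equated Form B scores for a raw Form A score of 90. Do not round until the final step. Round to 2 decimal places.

3.15

Mean-equated: 90 + (74.2 − 76.4) = 87.80
Linear-equated: (8.5/6.9)(90 − 76.4) + 74.2 = 90.954
Difference = 90.954 − 87.80 = 3.15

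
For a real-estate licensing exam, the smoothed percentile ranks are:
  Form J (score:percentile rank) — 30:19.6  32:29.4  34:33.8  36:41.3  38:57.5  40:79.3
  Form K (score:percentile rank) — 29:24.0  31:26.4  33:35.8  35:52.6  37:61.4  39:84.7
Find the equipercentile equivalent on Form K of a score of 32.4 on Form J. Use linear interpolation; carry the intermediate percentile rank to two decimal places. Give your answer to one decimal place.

31.8

PR of 32.4 on Form J: 29.4 + (32.4 − 32)/(34 − 32) × (33.8 − 29.4) = 30.28
On Form K, PR 30.28 falls between score 31 (PR 26.4) and 33 (PR 35.8).
Interpolate: 31 + (30.28 − 26.4)/(35.8 − 26.4) × (33 − 31) = 31.8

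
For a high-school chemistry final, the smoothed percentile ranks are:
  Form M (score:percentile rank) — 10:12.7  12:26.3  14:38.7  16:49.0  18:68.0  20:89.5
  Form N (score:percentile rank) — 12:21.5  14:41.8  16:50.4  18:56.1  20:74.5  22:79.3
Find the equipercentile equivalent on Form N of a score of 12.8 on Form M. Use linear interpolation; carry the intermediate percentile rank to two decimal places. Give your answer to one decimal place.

13.0

PR of 12.8 on Form M: 26.3 + (12.8 − 12)/(14 − 12) × (38.7 − 26.3) = 31.26
On Form N, PR 31.26 falls between score 12 (PR 21.5) and 14 (PR 41.8).
Interpolate: 12 + (31.26 − 21.5)/(41.8 − 21.5) × (14 − 12) = 13.0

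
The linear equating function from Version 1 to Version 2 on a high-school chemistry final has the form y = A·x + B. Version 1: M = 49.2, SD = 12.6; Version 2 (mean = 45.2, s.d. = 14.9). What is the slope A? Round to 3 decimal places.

1.183

A = SD_Y / SD_X = 14.9 / 12.6 = 1.183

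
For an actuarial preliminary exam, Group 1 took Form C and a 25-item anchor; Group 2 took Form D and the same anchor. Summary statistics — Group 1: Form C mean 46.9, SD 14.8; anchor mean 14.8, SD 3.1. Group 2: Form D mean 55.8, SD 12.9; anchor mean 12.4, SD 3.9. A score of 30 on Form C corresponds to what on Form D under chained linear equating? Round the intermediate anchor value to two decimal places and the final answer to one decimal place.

Form C → anchor (Group 1): v = (3.1/14.8)(30 − 46.9) + 14.8 = 11.26
anchor → Form D (Group 2): y = (12.9/3.9)(11.26 − 12.4) + 55.8 = 52.0

52.0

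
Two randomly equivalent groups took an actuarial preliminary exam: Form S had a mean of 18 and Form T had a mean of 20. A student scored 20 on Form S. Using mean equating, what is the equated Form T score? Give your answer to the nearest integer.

22

Mean equating: y = x + (M_Y − M_X) = 20 + (20 − 18) = 22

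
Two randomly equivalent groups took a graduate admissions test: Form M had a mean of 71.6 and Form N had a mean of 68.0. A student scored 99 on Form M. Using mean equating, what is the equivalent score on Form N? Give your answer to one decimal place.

95.4

Mean equating: y = x + (M_Y − M_X) = 99 + (68.0 − 71.6) = 95.4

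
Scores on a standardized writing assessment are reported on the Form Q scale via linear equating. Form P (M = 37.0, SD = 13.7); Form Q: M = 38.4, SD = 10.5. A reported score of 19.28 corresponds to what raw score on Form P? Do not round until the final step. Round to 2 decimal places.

Invert y = (SD_Y/SD_X)(x − M_X) + M_Y:
x = (SD_X/SD_Y)(y − M_Y) + M_X = (13.7/10.5)(19.28 − 38.4) + 37.0
x = 1.304762 × -19.120 + 37.0 = 12.05

12.05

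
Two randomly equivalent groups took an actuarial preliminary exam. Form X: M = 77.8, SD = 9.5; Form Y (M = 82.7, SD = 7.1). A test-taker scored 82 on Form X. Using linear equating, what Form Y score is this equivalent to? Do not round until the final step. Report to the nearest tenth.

Linear equating: y = (SD_Y/SD_X)(x − M_X) + M_Y
y = (7.1/9.5)(82 − 77.8) + 82.7
y = 0.747368 × 4.2 + 82.7 = 3.1389 + 82.7 = 85.8

85.8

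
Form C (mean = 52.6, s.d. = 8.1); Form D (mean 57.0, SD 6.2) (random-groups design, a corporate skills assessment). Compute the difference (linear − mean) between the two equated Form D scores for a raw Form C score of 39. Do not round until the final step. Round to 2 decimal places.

Mean-equated: 39 + (57.0 − 52.6) = 43.40
Linear-equated: (6.2/8.1)(39 − 52.6) + 57.0 = 46.590
Difference = 46.590 − 43.40 = 3.19

3.19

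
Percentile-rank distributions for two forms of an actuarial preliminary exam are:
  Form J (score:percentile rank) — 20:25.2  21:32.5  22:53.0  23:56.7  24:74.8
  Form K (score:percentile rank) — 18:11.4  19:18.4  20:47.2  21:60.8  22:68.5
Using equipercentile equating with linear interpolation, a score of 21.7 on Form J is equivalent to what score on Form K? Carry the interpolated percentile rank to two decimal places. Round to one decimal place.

20.0

PR of 21.7 on Form J: 32.5 + (21.7 − 21)/(22 − 21) × (53.0 − 32.5) = 46.85
On Form K, PR 46.85 falls between score 19 (PR 18.4) and 20 (PR 47.2).
Interpolate: 19 + (46.85 − 18.4)/(47.2 − 18.4) × (20 − 19) = 20.0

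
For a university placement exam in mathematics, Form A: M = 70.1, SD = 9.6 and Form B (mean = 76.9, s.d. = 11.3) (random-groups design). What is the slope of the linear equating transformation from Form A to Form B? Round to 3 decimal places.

1.177

A = SD_Y / SD_X = 11.3 / 9.6 = 1.177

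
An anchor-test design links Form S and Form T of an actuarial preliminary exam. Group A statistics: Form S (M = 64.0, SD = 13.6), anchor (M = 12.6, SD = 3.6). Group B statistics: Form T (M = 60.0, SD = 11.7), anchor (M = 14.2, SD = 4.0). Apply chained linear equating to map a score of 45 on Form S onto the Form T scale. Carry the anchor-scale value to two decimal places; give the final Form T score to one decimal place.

Form S → anchor (Group A): v = (3.6/13.6)(45 − 64.0) + 12.6 = 7.57
anchor → Form T (Group B): y = (11.7/4.0)(7.57 − 14.2) + 60.0 = 40.6

40.6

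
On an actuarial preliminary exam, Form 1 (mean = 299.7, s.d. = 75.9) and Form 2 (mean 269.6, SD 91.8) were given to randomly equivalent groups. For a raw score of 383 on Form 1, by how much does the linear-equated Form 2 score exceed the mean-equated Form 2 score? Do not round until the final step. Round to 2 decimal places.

17.45

Mean-equated: 383 + (269.6 − 299.7) = 352.90
Linear-equated: (91.8/75.9)(383 − 299.7) + 269.6 = 370.350
Difference = 370.350 − 352.90 = 17.45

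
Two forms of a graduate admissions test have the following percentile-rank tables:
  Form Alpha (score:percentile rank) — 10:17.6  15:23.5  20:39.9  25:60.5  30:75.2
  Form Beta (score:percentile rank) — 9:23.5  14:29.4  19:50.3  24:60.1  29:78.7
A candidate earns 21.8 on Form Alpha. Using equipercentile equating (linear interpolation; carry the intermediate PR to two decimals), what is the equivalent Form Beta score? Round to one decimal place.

18.3

PR of 21.8 on Form Alpha: 39.9 + (21.8 − 20)/(25 − 20) × (60.5 − 39.9) = 47.32
On Form Beta, PR 47.32 falls between score 14 (PR 29.4) and 19 (PR 50.3).
Interpolate: 14 + (47.32 − 29.4)/(50.3 − 29.4) × (19 − 14) = 18.3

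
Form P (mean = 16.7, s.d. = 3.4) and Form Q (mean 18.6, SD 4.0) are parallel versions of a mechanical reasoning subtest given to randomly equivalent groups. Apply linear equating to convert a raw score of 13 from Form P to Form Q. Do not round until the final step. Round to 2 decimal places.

Linear equating: y = (SD_Y/SD_X)(x − M_X) + M_Y
y = (4.0/3.4)(13 − 16.7) + 18.6
y = 1.176471 × -3.7 + 18.6 = -4.3529 + 18.6 = 14.25

14.25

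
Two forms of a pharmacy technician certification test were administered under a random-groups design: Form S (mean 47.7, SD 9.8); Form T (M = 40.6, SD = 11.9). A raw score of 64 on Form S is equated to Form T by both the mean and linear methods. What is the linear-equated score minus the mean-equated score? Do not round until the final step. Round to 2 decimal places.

Mean-equated: 64 + (40.6 − 47.7) = 56.90
Linear-equated: (11.9/9.8)(64 − 47.7) + 40.6 = 60.393
Difference = 60.393 − 56.90 = 3.49

3.49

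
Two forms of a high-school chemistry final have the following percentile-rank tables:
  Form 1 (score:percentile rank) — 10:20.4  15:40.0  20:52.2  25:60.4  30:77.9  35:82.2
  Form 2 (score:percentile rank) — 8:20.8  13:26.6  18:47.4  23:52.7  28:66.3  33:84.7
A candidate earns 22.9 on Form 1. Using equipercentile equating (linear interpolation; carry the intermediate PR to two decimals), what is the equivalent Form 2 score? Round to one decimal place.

PR of 22.9 on Form 1: 52.2 + (22.9 − 20)/(25 − 20) × (60.4 − 52.2) = 56.96
On Form 2, PR 56.96 falls between score 23 (PR 52.7) and 28 (PR 66.3).
Interpolate: 23 + (56.96 − 52.7)/(66.3 − 52.7) × (28 − 23) = 24.6

24.6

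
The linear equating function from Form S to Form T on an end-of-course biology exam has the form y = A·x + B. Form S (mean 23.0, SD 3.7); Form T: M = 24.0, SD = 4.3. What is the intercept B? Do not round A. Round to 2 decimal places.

-2.73

A = SD_Y / SD_X = 4.3 / 3.7 = 1.162162
B = M_Y − A·M_X = 24.0 − 1.162162 × 23.0 = -2.73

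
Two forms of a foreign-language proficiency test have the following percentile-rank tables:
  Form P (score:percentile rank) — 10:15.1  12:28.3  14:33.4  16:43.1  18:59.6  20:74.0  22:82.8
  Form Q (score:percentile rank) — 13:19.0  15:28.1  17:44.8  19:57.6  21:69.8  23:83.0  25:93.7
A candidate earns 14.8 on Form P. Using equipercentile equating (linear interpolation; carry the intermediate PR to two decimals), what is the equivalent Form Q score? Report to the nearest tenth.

PR of 14.8 on Form P: 33.4 + (14.8 − 14)/(16 − 14) × (43.1 − 33.4) = 37.28
On Form Q, PR 37.28 falls between score 15 (PR 28.1) and 17 (PR 44.8).
Interpolate: 15 + (37.28 − 28.1)/(44.8 − 28.1) × (17 − 15) = 16.1

16.1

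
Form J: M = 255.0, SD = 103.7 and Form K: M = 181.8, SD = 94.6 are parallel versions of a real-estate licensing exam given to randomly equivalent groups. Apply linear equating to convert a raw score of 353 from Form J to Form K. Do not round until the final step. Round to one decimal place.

271.2

Linear equating: y = (SD_Y/SD_X)(x − M_X) + M_Y
y = (94.6/103.7)(353 − 255.0) + 181.8
y = 0.912247 × 98.0 + 181.8 = 89.4002 + 181.8 = 271.2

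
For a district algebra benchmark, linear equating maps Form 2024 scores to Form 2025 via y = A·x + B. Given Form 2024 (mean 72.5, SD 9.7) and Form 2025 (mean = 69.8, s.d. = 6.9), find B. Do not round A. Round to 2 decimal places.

A = SD_Y / SD_X = 6.9 / 9.7 = 0.711340
B = M_Y − A·M_X = 69.8 − 0.711340 × 72.5 = 18.23

18.23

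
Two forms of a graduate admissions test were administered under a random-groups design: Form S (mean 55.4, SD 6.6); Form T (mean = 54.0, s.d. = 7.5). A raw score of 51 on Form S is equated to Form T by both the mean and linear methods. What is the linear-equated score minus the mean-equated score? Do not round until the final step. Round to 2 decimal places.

Mean-equated: 51 + (54.0 − 55.4) = 49.60
Linear-equated: (7.5/6.6)(51 − 55.4) + 54.0 = 49.000
Difference = 49.000 − 49.60 = -0.60

-0.60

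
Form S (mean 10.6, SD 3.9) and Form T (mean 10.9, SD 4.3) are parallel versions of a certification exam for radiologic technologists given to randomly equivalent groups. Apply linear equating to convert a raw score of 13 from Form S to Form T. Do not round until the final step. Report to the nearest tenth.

Linear equating: y = (SD_Y/SD_X)(x − M_X) + M_Y
y = (4.3/3.9)(13 − 10.6) + 10.9
y = 1.102564 × 2.4 + 10.9 = 2.6462 + 10.9 = 13.5

13.5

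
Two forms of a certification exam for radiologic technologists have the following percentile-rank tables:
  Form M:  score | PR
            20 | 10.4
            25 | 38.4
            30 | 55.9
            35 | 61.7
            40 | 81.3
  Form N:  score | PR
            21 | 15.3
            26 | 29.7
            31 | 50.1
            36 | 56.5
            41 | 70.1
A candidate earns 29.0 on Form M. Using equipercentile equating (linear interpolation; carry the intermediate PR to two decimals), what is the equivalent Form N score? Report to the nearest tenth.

32.8

PR of 29.0 on Form M: 38.4 + (29.0 − 25)/(30 − 25) × (55.9 − 38.4) = 52.40
On Form N, PR 52.40 falls between score 31 (PR 50.1) and 36 (PR 56.5).
Interpolate: 31 + (52.40 − 50.1)/(56.5 − 50.1) × (36 − 31) = 32.8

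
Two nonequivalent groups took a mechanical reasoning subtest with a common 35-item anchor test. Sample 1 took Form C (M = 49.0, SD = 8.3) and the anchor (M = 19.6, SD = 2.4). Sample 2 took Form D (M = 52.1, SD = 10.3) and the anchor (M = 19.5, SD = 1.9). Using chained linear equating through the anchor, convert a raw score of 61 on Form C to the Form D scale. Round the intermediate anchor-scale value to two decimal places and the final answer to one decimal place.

71.5

Form C → anchor (Sample 1): v = (2.4/8.3)(61 − 49.0) + 19.6 = 23.07
anchor → Form D (Sample 2): y = (10.3/1.9)(23.07 − 19.5) + 52.1 = 71.5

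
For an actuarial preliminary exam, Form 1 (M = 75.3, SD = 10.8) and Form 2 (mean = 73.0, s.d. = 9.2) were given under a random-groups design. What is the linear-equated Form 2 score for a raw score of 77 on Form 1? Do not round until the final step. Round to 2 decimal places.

Linear equating: y = (SD_Y/SD_X)(x − M_X) + M_Y
y = (9.2/10.8)(77 − 75.3) + 73.0
y = 0.851852 × 1.7 + 73.0 = 1.4481 + 73.0 = 74.45

74.45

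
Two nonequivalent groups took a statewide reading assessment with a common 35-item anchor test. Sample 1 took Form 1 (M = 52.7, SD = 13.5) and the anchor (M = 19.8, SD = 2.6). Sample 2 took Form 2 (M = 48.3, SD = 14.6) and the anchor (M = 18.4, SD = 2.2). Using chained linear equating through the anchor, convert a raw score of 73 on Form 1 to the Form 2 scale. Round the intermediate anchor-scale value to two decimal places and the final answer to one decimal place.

83.5

Form 1 → anchor (Sample 1): v = (2.6/13.5)(73 − 52.7) + 19.8 = 23.71
anchor → Form 2 (Sample 2): y = (14.6/2.2)(23.71 − 18.4) + 48.3 = 83.5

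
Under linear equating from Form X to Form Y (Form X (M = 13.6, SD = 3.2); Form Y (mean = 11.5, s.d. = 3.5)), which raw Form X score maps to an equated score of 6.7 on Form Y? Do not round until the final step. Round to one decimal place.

Invert y = (SD_Y/SD_X)(x − M_X) + M_Y:
x = (SD_X/SD_Y)(y − M_Y) + M_X = (3.2/3.5)(6.7 − 11.5) + 13.6
x = 0.914286 × -4.800 + 13.6 = 9.2

9.2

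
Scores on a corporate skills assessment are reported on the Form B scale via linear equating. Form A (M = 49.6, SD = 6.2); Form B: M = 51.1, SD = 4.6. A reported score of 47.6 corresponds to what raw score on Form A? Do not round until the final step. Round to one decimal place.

Invert y = (SD_Y/SD_X)(x − M_X) + M_Y:
x = (SD_X/SD_Y)(y − M_Y) + M_X = (6.2/4.6)(47.6 − 51.1) + 49.6
x = 1.347826 × -3.500 + 49.6 = 44.9

44.9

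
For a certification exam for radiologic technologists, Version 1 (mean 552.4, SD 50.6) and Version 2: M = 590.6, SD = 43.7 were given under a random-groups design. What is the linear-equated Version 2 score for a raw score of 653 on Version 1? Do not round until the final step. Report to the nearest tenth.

677.5

Linear equating: y = (SD_Y/SD_X)(x − M_X) + M_Y
y = (43.7/50.6)(653 − 552.4) + 590.6
y = 0.863636 × 100.6 + 590.6 = 86.8818 + 590.6 = 677.5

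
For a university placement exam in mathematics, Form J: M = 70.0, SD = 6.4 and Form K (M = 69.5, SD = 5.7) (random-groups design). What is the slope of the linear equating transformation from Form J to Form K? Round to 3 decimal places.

0.891

A = SD_Y / SD_X = 5.7 / 6.4 = 0.891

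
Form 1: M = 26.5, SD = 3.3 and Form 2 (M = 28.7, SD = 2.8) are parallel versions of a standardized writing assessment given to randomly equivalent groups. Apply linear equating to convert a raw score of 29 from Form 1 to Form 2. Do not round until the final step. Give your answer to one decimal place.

Linear equating: y = (SD_Y/SD_X)(x − M_X) + M_Y
y = (2.8/3.3)(29 − 26.5) + 28.7
y = 0.848485 × 2.5 + 28.7 = 2.1212 + 28.7 = 30.8

30.8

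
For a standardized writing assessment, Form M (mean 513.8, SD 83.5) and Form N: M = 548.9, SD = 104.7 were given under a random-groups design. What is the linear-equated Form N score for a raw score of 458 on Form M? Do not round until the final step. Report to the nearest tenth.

Linear equating: y = (SD_Y/SD_X)(x − M_X) + M_Y
y = (104.7/83.5)(458 − 513.8) + 548.9
y = 1.253892 × -55.8 + 548.9 = -69.9672 + 548.9 = 478.9

478.9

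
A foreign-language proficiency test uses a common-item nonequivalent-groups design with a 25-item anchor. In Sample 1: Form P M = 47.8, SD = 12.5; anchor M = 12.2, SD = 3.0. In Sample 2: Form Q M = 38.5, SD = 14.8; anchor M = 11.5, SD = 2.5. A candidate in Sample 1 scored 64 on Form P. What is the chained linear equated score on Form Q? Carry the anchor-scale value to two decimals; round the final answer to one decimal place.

65.7

Form P → anchor (Sample 1): v = (3.0/12.5)(64 − 47.8) + 12.2 = 16.09
anchor → Form Q (Sample 2): y = (14.8/2.5)(16.09 − 11.5) + 38.5 = 65.7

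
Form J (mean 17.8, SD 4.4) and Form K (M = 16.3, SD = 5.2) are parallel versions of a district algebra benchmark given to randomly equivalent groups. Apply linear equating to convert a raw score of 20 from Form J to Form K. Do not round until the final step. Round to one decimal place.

Linear equating: y = (SD_Y/SD_X)(x − M_X) + M_Y
y = (5.2/4.4)(20 − 17.8) + 16.3
y = 1.181818 × 2.2 + 16.3 = 2.6000 + 16.3 = 18.9

18.9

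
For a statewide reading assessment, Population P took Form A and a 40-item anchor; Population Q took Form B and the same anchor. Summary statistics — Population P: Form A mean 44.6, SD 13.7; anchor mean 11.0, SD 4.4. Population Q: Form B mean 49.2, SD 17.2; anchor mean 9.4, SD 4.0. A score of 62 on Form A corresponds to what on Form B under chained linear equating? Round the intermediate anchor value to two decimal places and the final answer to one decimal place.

Form A → anchor (Population P): v = (4.4/13.7)(62 − 44.6) + 11.0 = 16.59
anchor → Form B (Population Q): y = (17.2/4.0)(16.59 − 9.4) + 49.2 = 80.1

80.1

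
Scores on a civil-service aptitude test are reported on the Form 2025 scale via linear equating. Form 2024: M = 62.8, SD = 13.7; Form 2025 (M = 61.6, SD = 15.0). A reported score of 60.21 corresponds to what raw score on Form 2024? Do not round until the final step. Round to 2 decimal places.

61.53

Invert y = (SD_Y/SD_X)(x − M_X) + M_Y:
x = (SD_X/SD_Y)(y − M_Y) + M_X = (13.7/15.0)(60.21 − 61.6) + 62.8
x = 0.913333 × -1.390 + 62.8 = 61.53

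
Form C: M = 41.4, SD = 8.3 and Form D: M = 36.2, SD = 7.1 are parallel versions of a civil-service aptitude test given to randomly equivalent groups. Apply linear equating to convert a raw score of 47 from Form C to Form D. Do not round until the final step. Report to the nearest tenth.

41.0

Linear equating: y = (SD_Y/SD_X)(x − M_X) + M_Y
y = (7.1/8.3)(47 − 41.4) + 36.2
y = 0.855422 × 5.6 + 36.2 = 4.7904 + 36.2 = 41.0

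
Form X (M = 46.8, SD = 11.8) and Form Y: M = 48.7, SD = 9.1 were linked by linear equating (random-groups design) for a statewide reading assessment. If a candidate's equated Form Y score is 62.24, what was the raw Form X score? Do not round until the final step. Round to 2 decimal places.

64.36

Invert y = (SD_Y/SD_X)(x − M_X) + M_Y:
x = (SD_X/SD_Y)(y − M_Y) + M_X = (11.8/9.1)(62.24 − 48.7) + 46.8
x = 1.296703 × 13.540 + 46.8 = 64.36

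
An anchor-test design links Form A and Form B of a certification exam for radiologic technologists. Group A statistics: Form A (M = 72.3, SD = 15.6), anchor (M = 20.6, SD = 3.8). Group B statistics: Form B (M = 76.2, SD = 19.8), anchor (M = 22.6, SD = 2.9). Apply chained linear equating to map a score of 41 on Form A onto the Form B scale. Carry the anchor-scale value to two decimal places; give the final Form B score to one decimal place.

10.5

Form A → anchor (Group A): v = (3.8/15.6)(41 − 72.3) + 20.6 = 12.98
anchor → Form B (Group B): y = (19.8/2.9)(12.98 − 22.6) + 76.2 = 10.5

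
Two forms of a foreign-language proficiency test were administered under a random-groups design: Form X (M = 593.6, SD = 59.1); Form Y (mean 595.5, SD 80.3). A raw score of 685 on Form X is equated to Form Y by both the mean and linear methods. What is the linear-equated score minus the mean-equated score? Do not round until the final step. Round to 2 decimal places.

Mean-equated: 685 + (595.5 − 593.6) = 686.90
Linear-equated: (80.3/59.1)(685 − 593.6) + 595.5 = 719.686
Difference = 719.686 − 686.90 = 32.79

32.79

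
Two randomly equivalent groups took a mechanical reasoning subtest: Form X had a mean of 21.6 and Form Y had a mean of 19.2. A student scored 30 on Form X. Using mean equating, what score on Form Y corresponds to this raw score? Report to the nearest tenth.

27.6

Mean equating: y = x + (M_Y − M_X) = 30 + (19.2 − 21.6) = 27.6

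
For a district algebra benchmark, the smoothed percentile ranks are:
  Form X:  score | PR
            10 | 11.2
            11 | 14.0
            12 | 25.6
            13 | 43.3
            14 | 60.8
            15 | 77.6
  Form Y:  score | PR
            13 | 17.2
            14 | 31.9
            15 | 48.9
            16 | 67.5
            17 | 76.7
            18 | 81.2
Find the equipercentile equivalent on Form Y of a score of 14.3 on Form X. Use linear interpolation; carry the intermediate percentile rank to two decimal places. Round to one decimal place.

PR of 14.3 on Form X: 60.8 + (14.3 − 14)/(15 − 14) × (77.6 − 60.8) = 65.84
On Form Y, PR 65.84 falls between score 15 (PR 48.9) and 16 (PR 67.5).
Interpolate: 15 + (65.84 − 48.9)/(67.5 − 48.9) × (16 − 15) = 15.9

15.9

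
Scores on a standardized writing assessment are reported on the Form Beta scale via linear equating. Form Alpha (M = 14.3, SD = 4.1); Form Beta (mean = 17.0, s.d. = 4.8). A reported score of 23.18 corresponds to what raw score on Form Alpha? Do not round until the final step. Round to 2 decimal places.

19.58

Invert y = (SD_Y/SD_X)(x − M_X) + M_Y:
x = (SD_X/SD_Y)(y − M_Y) + M_X = (4.1/4.8)(23.18 − 17.0) + 14.3
x = 0.854167 × 6.180 + 14.3 = 19.58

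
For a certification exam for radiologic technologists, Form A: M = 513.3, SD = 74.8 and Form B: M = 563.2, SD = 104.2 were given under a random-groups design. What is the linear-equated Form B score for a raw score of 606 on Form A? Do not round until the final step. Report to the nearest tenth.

Linear equating: y = (SD_Y/SD_X)(x − M_X) + M_Y
y = (104.2/74.8)(606 − 513.3) + 563.2
y = 1.393048 × 92.7 + 563.2 = 129.1356 + 563.2 = 692.3

692.3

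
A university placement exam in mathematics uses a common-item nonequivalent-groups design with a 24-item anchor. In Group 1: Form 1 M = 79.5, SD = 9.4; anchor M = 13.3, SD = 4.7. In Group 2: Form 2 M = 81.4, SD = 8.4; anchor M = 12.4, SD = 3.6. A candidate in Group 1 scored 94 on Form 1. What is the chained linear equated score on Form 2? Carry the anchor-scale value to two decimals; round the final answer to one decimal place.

Form 1 → anchor (Group 1): v = (4.7/9.4)(94 − 79.5) + 13.3 = 20.55
anchor → Form 2 (Group 2): y = (8.4/3.6)(20.55 − 12.4) + 81.4 = 100.4

100.4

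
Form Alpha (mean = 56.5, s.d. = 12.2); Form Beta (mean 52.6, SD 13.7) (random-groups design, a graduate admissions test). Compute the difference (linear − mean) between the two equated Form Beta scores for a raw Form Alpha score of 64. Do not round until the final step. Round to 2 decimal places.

Mean-equated: 64 + (52.6 − 56.5) = 60.10
Linear-equated: (13.7/12.2)(64 − 56.5) + 52.6 = 61.022
Difference = 61.022 − 60.10 = 0.92

0.92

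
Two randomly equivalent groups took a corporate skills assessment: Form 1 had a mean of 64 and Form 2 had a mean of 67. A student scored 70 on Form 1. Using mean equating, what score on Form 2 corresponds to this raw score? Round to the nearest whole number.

73

Mean equating: y = x + (M_Y − M_X) = 70 + (67 − 64) = 73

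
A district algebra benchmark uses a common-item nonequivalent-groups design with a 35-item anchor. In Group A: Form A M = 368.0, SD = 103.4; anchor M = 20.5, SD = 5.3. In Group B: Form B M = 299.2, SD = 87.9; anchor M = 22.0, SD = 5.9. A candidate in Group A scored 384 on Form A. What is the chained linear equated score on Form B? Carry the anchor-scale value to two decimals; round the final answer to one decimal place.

289.1

Form A → anchor (Group A): v = (5.3/103.4)(384 − 368.0) + 20.5 = 21.32
anchor → Form B (Group B): y = (87.9/5.9)(21.32 − 22.0) + 299.2 = 289.1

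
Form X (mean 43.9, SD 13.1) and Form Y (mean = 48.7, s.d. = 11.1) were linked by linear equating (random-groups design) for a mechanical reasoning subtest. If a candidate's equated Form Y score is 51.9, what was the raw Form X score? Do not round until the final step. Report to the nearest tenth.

Invert y = (SD_Y/SD_X)(x − M_X) + M_Y:
x = (SD_X/SD_Y)(y − M_Y) + M_X = (13.1/11.1)(51.9 − 48.7) + 43.9
x = 1.180180 × 3.200 + 43.9 = 47.7

47.7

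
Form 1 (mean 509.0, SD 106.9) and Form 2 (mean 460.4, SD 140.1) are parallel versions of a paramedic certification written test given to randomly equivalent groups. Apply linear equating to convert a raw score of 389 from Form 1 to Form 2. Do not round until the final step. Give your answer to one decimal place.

303.1

Linear equating: y = (SD_Y/SD_X)(x − M_X) + M_Y
y = (140.1/106.9)(389 − 509.0) + 460.4
y = 1.310571 × -120.0 + 460.4 = -157.2685 + 460.4 = 303.1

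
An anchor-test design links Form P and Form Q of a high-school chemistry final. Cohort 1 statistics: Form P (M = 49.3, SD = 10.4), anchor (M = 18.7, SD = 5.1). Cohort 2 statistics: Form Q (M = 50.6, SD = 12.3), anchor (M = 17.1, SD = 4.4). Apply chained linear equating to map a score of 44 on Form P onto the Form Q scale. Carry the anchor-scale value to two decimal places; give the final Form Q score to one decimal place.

47.8

Form P → anchor (Cohort 1): v = (5.1/10.4)(44 − 49.3) + 18.7 = 16.10
anchor → Form Q (Cohort 2): y = (12.3/4.4)(16.10 − 17.1) + 50.6 = 47.8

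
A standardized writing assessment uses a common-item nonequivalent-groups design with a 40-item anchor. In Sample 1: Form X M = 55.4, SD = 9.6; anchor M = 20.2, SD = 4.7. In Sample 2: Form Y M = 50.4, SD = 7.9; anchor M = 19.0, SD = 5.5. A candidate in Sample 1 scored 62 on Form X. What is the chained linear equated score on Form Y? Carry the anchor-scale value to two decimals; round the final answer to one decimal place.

Form X → anchor (Sample 1): v = (4.7/9.6)(62 − 55.4) + 20.2 = 23.43
anchor → Form Y (Sample 2): y = (7.9/5.5)(23.43 − 19.0) + 50.4 = 56.8

56.8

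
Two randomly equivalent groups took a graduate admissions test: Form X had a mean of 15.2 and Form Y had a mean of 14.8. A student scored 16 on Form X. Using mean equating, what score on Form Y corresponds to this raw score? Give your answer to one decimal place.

Mean equating: y = x + (M_Y − M_X) = 16 + (14.8 − 15.2) = 15.6

15.6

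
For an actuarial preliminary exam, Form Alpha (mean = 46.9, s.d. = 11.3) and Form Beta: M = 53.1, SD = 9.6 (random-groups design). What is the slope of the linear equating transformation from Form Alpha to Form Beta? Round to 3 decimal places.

A = SD_Y / SD_X = 9.6 / 11.3 = 0.850

0.850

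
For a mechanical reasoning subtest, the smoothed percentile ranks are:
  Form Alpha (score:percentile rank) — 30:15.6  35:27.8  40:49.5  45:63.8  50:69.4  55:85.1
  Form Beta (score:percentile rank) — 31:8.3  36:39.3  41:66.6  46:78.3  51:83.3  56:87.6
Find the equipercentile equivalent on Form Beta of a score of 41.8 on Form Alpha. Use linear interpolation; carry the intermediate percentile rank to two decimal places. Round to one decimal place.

PR of 41.8 on Form Alpha: 49.5 + (41.8 − 40)/(45 − 40) × (63.8 − 49.5) = 54.65
On Form Beta, PR 54.65 falls between score 36 (PR 39.3) and 41 (PR 66.6).
Interpolate: 36 + (54.65 − 39.3)/(66.6 − 39.3) × (41 − 36) = 38.8

38.8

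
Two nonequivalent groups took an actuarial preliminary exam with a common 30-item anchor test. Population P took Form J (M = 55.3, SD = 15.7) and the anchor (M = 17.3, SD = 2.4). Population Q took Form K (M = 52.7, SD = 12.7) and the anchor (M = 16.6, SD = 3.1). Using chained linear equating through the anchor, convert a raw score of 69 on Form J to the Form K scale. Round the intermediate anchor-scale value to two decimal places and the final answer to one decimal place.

Form J → anchor (Population P): v = (2.4/15.7)(69 − 55.3) + 17.3 = 19.39
anchor → Form K (Population Q): y = (12.7/3.1)(19.39 − 16.6) + 52.7 = 64.1

64.1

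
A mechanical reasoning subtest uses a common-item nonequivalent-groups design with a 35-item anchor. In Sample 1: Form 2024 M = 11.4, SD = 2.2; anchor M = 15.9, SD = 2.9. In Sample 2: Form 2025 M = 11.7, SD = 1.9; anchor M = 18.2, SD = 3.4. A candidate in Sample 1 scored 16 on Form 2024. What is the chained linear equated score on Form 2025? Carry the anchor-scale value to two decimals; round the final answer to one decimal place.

13.8

Form 2024 → anchor (Sample 1): v = (2.9/2.2)(16 − 11.4) + 15.9 = 21.96
anchor → Form 2025 (Sample 2): y = (1.9/3.4)(21.96 − 18.2) + 11.7 = 13.8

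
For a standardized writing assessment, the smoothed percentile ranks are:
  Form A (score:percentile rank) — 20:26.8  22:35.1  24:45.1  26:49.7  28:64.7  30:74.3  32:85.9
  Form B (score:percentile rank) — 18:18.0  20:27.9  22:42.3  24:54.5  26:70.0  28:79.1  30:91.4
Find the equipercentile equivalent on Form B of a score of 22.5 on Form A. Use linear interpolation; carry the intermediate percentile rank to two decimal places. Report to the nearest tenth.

PR of 22.5 on Form A: 35.1 + (22.5 − 22)/(24 − 22) × (45.1 − 35.1) = 37.60
On Form B, PR 37.60 falls between score 20 (PR 27.9) and 22 (PR 42.3).
Interpolate: 20 + (37.60 − 27.9)/(42.3 − 27.9) × (22 − 20) = 21.3

21.3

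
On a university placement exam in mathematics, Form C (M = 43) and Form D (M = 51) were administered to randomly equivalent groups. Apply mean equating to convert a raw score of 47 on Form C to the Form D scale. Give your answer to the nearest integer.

Mean equating: y = x + (M_Y − M_X) = 47 + (51 − 43) = 55

55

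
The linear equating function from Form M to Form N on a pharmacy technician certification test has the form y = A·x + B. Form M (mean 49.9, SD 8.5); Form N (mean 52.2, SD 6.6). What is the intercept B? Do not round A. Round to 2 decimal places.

13.45

A = SD_Y / SD_X = 6.6 / 8.5 = 0.776471
B = M_Y − A·M_X = 52.2 − 0.776471 × 49.9 = 13.45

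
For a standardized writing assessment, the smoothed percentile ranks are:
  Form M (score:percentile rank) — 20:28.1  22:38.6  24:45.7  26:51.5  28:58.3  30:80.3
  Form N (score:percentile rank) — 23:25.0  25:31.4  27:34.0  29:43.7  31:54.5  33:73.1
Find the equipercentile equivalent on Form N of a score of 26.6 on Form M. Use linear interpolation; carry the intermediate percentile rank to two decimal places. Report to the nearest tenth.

30.8

PR of 26.6 on Form M: 51.5 + (26.6 − 26)/(28 − 26) × (58.3 − 51.5) = 53.54
On Form N, PR 53.54 falls between score 29 (PR 43.7) and 31 (PR 54.5).
Interpolate: 29 + (53.54 − 43.7)/(54.5 − 43.7) × (31 − 29) = 30.8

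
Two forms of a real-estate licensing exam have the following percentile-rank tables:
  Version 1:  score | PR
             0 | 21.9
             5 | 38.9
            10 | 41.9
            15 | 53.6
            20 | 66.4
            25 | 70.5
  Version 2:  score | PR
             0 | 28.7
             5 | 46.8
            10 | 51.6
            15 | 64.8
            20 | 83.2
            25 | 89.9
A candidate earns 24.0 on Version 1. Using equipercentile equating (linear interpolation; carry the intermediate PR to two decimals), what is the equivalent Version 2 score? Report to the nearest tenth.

16.3

PR of 24.0 on Version 1: 66.4 + (24.0 − 20)/(25 − 20) × (70.5 − 66.4) = 69.68
On Version 2, PR 69.68 falls between score 15 (PR 64.8) and 20 (PR 83.2).
Interpolate: 15 + (69.68 − 64.8)/(83.2 − 64.8) × (20 − 15) = 16.3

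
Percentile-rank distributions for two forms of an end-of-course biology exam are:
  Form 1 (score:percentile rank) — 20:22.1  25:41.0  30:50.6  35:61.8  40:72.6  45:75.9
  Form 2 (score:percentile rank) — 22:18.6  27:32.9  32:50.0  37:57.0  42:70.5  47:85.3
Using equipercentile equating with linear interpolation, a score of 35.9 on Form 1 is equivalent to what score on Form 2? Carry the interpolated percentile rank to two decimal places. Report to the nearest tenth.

39.5

PR of 35.9 on Form 1: 61.8 + (35.9 − 35)/(40 − 35) × (72.6 − 61.8) = 63.74
On Form 2, PR 63.74 falls between score 37 (PR 57.0) and 42 (PR 70.5).
Interpolate: 37 + (63.74 − 57.0)/(70.5 − 57.0) × (42 − 37) = 39.5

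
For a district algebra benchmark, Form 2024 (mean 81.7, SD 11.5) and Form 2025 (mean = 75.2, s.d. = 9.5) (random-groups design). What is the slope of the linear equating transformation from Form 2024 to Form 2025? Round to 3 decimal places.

A = SD_Y / SD_X = 9.5 / 11.5 = 0.826

0.826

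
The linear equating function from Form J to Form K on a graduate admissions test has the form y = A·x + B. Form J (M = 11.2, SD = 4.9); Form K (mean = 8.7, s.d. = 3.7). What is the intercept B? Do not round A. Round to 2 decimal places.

A = SD_Y / SD_X = 3.7 / 4.9 = 0.755102
B = M_Y − A·M_X = 8.7 − 0.755102 × 11.2 = 0.24

0.24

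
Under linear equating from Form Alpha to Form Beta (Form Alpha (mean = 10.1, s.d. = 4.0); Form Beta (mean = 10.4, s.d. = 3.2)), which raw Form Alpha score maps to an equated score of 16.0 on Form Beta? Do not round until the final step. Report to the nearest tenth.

Invert y = (SD_Y/SD_X)(x − M_X) + M_Y:
x = (SD_X/SD_Y)(y − M_Y) + M_X = (4.0/3.2)(16.0 − 10.4) + 10.1
x = 1.250000 × 5.600 + 10.1 = 17.1

17.1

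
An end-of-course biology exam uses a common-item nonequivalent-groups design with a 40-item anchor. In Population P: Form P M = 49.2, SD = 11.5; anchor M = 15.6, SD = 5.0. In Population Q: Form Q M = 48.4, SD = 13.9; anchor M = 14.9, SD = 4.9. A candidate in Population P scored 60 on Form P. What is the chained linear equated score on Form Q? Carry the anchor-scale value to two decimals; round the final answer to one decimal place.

Form P → anchor (Population P): v = (5.0/11.5)(60 − 49.2) + 15.6 = 20.30
anchor → Form Q (Population Q): y = (13.9/4.9)(20.30 − 14.9) + 48.4 = 63.7

63.7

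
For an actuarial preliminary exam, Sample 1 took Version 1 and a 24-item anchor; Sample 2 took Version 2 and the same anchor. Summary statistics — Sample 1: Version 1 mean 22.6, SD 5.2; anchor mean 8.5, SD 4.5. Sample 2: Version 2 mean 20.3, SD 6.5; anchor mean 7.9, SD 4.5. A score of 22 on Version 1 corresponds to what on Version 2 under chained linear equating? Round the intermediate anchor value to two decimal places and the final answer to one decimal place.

20.4

Version 1 → anchor (Sample 1): v = (4.5/5.2)(22 − 22.6) + 8.5 = 7.98
anchor → Version 2 (Sample 2): y = (6.5/4.5)(7.98 − 7.9) + 20.3 = 20.4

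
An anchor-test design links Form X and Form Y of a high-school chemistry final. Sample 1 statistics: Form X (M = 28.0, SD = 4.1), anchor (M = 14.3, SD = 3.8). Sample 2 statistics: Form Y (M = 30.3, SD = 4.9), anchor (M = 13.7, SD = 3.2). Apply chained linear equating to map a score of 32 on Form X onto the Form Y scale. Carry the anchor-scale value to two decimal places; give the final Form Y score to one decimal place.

Form X → anchor (Sample 1): v = (3.8/4.1)(32 − 28.0) + 14.3 = 18.01
anchor → Form Y (Sample 2): y = (4.9/3.2)(18.01 − 13.7) + 30.3 = 36.9

36.9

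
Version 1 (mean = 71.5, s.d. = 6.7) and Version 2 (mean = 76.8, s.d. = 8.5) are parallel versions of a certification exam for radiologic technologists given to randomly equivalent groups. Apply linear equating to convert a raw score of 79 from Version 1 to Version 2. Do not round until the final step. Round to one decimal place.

86.3

Linear equating: y = (SD_Y/SD_X)(x − M_X) + M_Y
y = (8.5/6.7)(79 − 71.5) + 76.8
y = 1.268657 × 7.5 + 76.8 = 9.5149 + 76.8 = 86.3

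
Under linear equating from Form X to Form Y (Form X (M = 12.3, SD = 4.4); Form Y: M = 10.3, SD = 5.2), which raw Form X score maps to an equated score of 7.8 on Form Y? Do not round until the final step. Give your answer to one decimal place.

10.2

Invert y = (SD_Y/SD_X)(x − M_X) + M_Y:
x = (SD_X/SD_Y)(y − M_Y) + M_X = (4.4/5.2)(7.8 − 10.3) + 12.3
x = 0.846154 × -2.500 + 12.3 = 10.2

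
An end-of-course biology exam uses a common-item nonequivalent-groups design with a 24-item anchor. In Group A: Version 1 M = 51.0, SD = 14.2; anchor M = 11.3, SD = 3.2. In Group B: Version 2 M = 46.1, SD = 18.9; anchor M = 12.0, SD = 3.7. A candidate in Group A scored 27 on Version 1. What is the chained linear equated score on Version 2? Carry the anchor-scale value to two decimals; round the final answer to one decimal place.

Version 1 → anchor (Group A): v = (3.2/14.2)(27 − 51.0) + 11.3 = 5.89
anchor → Version 2 (Group B): y = (18.9/3.7)(5.89 − 12.0) + 46.1 = 14.9

14.9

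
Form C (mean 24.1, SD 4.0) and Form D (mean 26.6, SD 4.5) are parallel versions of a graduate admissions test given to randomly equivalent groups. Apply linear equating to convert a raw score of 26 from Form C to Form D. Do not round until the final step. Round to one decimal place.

Linear equating: y = (SD_Y/SD_X)(x − M_X) + M_Y
y = (4.5/4.0)(26 − 24.1) + 26.6
y = 1.125000 × 1.9 + 26.6 = 2.1375 + 26.6 = 28.7

28.7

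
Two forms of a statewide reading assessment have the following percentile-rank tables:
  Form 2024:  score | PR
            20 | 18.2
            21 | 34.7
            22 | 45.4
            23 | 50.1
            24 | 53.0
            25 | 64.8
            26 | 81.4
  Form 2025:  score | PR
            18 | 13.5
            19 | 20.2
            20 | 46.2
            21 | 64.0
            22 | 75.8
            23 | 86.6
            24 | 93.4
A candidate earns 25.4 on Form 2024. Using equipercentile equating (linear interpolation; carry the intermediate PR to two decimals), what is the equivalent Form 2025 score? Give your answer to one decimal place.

PR of 25.4 on Form 2024: 64.8 + (25.4 − 25)/(26 − 25) × (81.4 − 64.8) = 71.44
On Form 2025, PR 71.44 falls between score 21 (PR 64.0) and 22 (PR 75.8).
Interpolate: 21 + (71.44 − 64.0)/(75.8 − 64.0) × (22 − 21) = 21.6

21.6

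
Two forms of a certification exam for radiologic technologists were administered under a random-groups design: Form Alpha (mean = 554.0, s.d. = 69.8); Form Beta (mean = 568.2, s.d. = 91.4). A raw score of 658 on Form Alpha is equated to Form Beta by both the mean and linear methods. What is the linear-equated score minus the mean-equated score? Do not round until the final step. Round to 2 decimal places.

32.18

Mean-equated: 658 + (568.2 − 554.0) = 672.20
Linear-equated: (91.4/69.8)(658 − 554.0) + 568.2 = 704.383
Difference = 704.383 − 672.20 = 32.18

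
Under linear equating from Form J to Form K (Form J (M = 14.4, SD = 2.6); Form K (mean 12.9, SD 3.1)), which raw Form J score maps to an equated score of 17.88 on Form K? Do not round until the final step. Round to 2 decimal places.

18.58

Invert y = (SD_Y/SD_X)(x − M_X) + M_Y:
x = (SD_X/SD_Y)(y − M_Y) + M_X = (2.6/3.1)(17.88 − 12.9) + 14.4
x = 0.838710 × 4.980 + 14.4 = 18.58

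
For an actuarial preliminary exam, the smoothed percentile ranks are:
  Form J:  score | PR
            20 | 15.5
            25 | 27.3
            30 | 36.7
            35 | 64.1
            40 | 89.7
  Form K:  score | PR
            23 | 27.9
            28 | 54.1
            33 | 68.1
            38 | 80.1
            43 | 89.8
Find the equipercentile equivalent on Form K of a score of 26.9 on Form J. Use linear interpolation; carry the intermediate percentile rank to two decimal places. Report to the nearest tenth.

PR of 26.9 on Form J: 27.3 + (26.9 − 25)/(30 − 25) × (36.7 − 27.3) = 30.87
On Form K, PR 30.87 falls between score 23 (PR 27.9) and 28 (PR 54.1).
Interpolate: 23 + (30.87 − 27.9)/(54.1 − 27.9) × (28 − 23) = 23.6

23.6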